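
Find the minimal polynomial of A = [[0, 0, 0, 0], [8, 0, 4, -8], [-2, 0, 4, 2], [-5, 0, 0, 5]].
The characteristic polynomial factors as x^2(x - 5)(x - 4). The minimal polynomial is ∏(x - λ)^{k_λ} where k_λ is the size of the largest Jordan block at λ.

For λ = 0: rank(A) = 2, and the largest Jordan block has size 1 (the smallest k with rank(A^k) = rank(A^(k+1))).
For λ = 4: rank(A - 4I) = 3, and the largest Jordan block has size 1 (the smallest k with rank((A - 4I)^k) = rank((A - 4I)^(k+1))).
For λ = 5: rank(A - 5I) = 3, and the largest Jordan block has size 1 (the smallest k with rank((A - 5I)^k) = rank((A - 5I)^(k+1))).

So m_A(x) = x(x - 5)(x - 4).

m_A(x) = x(x - 5)(x - 4)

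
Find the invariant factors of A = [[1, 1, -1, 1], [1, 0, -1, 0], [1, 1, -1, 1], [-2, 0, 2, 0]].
The Jordan structure of A has elementary divisors x^3, x. Arranging the block sizes at each eigenvalue in decreasing order and taking row products gives the invariant factors.

Invariant factors (smallest first, each dividing the next): x, x^3.

Check: the last factor x^3 is the minimal polynomial, and the product x^4 is the characteristic polynomial.

x, x^3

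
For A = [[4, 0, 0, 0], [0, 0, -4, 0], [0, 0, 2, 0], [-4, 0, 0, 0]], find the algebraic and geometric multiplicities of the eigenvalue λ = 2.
algebraic multiplicity 1, geometric multiplicity 1

The characteristic polynomial is x^2(x - 4)(x - 2), so the factor x - 2 appears with exponent 1: the algebraic multiplicity is 1.

rank(A - 2I) = 3, so the eigenspace has dimension 4 - 3 = 1: the geometric multiplicity is 1.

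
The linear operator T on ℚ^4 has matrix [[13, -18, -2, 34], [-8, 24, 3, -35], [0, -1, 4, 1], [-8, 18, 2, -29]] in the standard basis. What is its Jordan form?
The characteristic polynomial is det(xI - A) = (x - 5)^3(x + 3), so the eigenvalues are -3 (algebraic multiplicity 1), 5 (algebraic multiplicity 3).

For λ = -3: algebraic multiplicity 1 gives one 1×1 block.

For λ = 5: rank(A - 5I) = 2, rank((A - 5I)^2) = 1. The eigenspace has dimension 4 - 2 = 2, so there are 2 Jordan blocks; the rank sequence gives block sizes [2, 1].

Assembling the blocks gives the Jordan form J above.

J = [[-3, 0, 0, 0], [0, 5, 1, 0], [0, 0, 5, 0], [0, 0, 0, 5]]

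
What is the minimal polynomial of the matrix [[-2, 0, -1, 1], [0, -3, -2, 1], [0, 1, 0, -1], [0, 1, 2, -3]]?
The characteristic polynomial factors as (x + 2)^4. The minimal polynomial is ∏(x - λ)^{k_λ} where k_λ is the size of the largest Jordan block at λ.

For λ = -2: rank(A + 2I) = 2, and the largest Jordan block has size 2 (the smallest k with rank((A + 2I)^k) = rank((A + 2I)^(k+1))).

So m_A(x) = (x + 2)^2.

m_A(x) = (x + 2)^2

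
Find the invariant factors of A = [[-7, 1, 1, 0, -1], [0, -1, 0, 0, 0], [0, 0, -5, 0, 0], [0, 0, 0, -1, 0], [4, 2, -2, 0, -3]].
The Jordan structure of A has elementary divisors (x + 5)^2, (x + 5), (x + 1), (x + 1). Arranging the block sizes at each eigenvalue in decreasing order and taking row products gives the invariant factors.

Invariant factors (smallest first, each dividing the next): (x + 1)(x + 5), (x + 1)(x + 5)^2.

Check: the last factor (x + 1)(x + 5)^2 is the minimal polynomial, and the product (x + 1)^2(x + 5)^3 is the characteristic polynomial.

(x + 1)(x + 5), (x + 1)(x + 5)^2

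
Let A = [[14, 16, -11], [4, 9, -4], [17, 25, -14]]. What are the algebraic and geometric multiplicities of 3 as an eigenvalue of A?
The characteristic polynomial is (x - 3)^3, so the factor x - 3 appears with exponent 3: the algebraic multiplicity is 3.

rank(A - 3I) = 2, so the eigenspace has dimension 3 - 2 = 1: the geometric multiplicity is 1.

Since 1 < 3, A is not diagonalizable.

algebraic multiplicity 3, geometric multiplicity 1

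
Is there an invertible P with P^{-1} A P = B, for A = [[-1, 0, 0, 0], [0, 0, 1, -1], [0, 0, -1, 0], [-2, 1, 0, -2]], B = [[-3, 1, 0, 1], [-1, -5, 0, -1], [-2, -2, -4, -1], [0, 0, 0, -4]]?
trace(A) = -4 but trace(B) = -16. The trace is a similarity invariant, so A and B are not similar.

No.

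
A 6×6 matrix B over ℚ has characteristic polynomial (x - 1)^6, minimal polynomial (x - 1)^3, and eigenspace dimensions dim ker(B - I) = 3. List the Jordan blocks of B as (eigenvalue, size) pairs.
Jordan blocks: (1, 3), (1, 2), (1, 1)

λ = 1: algebraic multiplicity 6 (exponent in χ_B), largest block size 3 (exponent in m_B), 3 blocks (geometric multiplicity). These force block sizes [3, 2, 1].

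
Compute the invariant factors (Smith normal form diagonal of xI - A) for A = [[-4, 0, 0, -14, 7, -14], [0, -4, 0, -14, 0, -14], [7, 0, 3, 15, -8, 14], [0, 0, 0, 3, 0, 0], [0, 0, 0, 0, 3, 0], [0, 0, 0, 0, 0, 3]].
x - 3, (x - 3)(x + 4), (x - 3)^2(x + 4)

The Jordan structure of A has elementary divisors (x + 4), (x + 4), (x - 3)^2, (x - 3), (x - 3). Arranging the block sizes at each eigenvalue in decreasing order and taking row products gives the invariant factors.

Invariant factors (smallest first, each dividing the next): x - 3, (x - 3)(x + 4), (x - 3)^2(x + 4).

Check: the last factor (x - 3)^2(x + 4) is the minimal polynomial, and the product (x - 3)^4(x + 4)^2 is the characteristic polynomial.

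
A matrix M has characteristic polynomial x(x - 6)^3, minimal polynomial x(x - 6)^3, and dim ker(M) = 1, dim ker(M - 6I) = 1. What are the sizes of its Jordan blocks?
Jordan blocks: (0, 1), (6, 3)

λ = 0: algebraic multiplicity 1 (exponent in χ_M), largest block size 1 (exponent in m_M), 1 block (geometric multiplicity). This forces block sizes [1].
λ = 6: algebraic multiplicity 3 (exponent in χ_M), largest block size 3 (exponent in m_M), 1 block (geometric multiplicity). This forces block sizes [3].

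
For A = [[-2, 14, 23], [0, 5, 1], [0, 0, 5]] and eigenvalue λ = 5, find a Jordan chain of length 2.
We seek v_1 ∈ ker((A - 5I)^2) \ ker(A - 5I), then set v_{i+1} = (A - 5I) v_i.

One such chain is v_1 = [[3, 0, 1]]^T, v_2 = [[2, 1, 0]]^T. Check: (A - 5I) v_2 = [[0, 0, 0]]^T = 0.

v_1 = [[3, 0, 1]]^T, v_2 = [[2, 1, 0]]^T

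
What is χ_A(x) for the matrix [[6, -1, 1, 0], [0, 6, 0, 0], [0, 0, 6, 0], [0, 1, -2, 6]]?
χ_A(x) = (x - 6)^4

xI - A = [[x - 6, 1, -1, 0], [0, x - 6, 0, 0], [0, 0, x - 6, 0], [0, -1, 2, x - 6]].

Expanding det(xI - A) along the first row:
det(xI - A) = + (x - 6)·det([[x - 6, 0, 0], [0, x - 6, 0], [-1, 2, x - 6]]) - (1)·det([[0, 0, 0], [0, x - 6, 0], [0, 2, x - 6]]) + (-1)·det([[0, x - 6, 0], [0, 0, 0], [0, -1, x - 6]]) - (0)·det([[0, x - 6, 0], [0, 0, x - 6], [0, -1, 2]]).

Evaluating gives χ_A(x) = x^4 - 24x^3 + 216x^2 - 864x + 1296 = (x - 6)^4.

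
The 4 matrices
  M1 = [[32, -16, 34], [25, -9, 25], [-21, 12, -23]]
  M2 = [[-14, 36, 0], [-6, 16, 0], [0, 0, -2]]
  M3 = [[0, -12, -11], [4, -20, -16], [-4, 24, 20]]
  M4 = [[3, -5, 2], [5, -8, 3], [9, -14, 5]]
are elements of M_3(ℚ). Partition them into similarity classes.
Characteristic polynomials: χ_{M1} = (x - 1)^2(x + 2), χ_{M2} = (x - 4)(x + 2)^2, χ_{M3} = (x - 4)(x + 2)^2, χ_{M4} = x^3.

{M1}: invariant factors (x - 1)^2(x + 2).

{M2}: invariant factors x + 2, (x - 4)(x + 2).

{M3}: invariant factors (x - 4)(x + 2)^2.

{M4}: invariant factors x^3.

Matrices are similar if and only if their invariant-factor lists agree; the partition into similarity classes is {M1}, {M2}, {M3}, {M4}.

4 classes: {M1}, {M2}, {M3}, {M4}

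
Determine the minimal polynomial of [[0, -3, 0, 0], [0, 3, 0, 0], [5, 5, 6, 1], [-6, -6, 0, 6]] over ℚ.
m_A(x) = x(x - 6)^2(x - 3)

The characteristic polynomial factors as x(x - 6)^2(x - 3). The minimal polynomial is ∏(x - λ)^{k_λ} where k_λ is the size of the largest Jordan block at λ.

For λ = 0: rank(A) = 3, and the largest Jordan block has size 1 (the smallest k with rank(A^k) = rank(A^(k+1))).
For λ = 3: rank(A - 3I) = 3, and the largest Jordan block has size 1 (the smallest k with rank((A - 3I)^k) = rank((A - 3I)^(k+1))).
For λ = 6: rank(A - 6I) = 3, and the largest Jordan block has size 2 (the smallest k with rank((A - 6I)^k) = rank((A - 6I)^(k+1))).

So m_A(x) = x(x - 6)^2(x - 3).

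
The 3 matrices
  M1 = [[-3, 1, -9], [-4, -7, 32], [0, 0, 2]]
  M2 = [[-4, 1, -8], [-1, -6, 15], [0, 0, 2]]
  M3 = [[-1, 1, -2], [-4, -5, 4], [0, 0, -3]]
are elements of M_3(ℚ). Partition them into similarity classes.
2 classes: {M1, M2}, {M3}

Characteristic polynomials: χ_{M1} = (x - 2)(x + 5)^2, χ_{M2} = (x - 2)(x + 5)^2, χ_{M3} = (x + 3)^3.

{M1, M2}: invariant factors (x - 2)(x + 5)^2.

{M3}: invariant factors x + 3, (x + 3)^2.

Matrices are similar if and only if their invariant-factor lists agree; the partition into similarity classes is {M1, M2}, {M3}.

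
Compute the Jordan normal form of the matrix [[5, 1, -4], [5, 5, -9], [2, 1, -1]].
J = [[3, 1, 0], [0, 3, 1], [0, 0, 3]]

The characteristic polynomial is det(xI - A) = (x - 3)^3, so the eigenvalues are 3 (algebraic multiplicity 3).

For λ = 3: rank(A - 3I) = 2, rank((A - 3I)^2) = 1, rank((A - 3I)^3) = 0. The eigenspace has dimension 3 - 2 = 1, so there is 1 Jordan block; the rank sequence gives block sizes [3].

Assembling the blocks gives the Jordan form J above.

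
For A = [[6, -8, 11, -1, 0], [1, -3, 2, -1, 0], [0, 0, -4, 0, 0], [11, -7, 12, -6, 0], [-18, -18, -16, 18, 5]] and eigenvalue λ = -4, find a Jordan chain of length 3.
v_1 = [[-1, 0, 1, 0, 0]]^T, v_2 = [[1, 1, 0, 1, 2]]^T, v_3 = [[1, 1, 0, 2, 0]]^T

We seek v_1 ∈ ker((A + 4I)^3) \ ker((A + 4I)^2), then set v_{i+1} = (A + 4I) v_i.

One such chain is v_1 = [[-1, 0, 1, 0, 0]]^T, v_2 = [[1, 1, 0, 1, 2]]^T, v_3 = [[1, 1, 0, 2, 0]]^T. Check: (A + 4I) v_3 = [[0, 0, 0, 0, 0]]^T = 0.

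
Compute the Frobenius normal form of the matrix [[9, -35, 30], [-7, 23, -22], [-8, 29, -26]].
R = [[0, 0, 0], [1, 0, -8], [0, 1, 6]]

The invariant factors of A (the non-unit diagonal entries of the Smith normal form of xI - A over ℚ[x]) are x(x - 4)(x - 2), each dividing the next. The characteristic polynomial is their product, x(x - 4)(x - 2).

The rational canonical form is the block-diagonal matrix of companion matrices C(f_i):
R = [[0, 0, 0], [1, 0, -8], [0, 1, 6]].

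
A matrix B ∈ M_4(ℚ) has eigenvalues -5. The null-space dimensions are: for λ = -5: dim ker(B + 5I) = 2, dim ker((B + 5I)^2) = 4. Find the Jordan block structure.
λ = -5: successive nullity increments [2, 2] count blocks of size ≥ k; block sizes are [2, 2].

Jordan blocks: (-5, 2), (-5, 2)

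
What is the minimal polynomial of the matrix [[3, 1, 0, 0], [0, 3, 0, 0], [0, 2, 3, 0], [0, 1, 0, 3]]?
m_A(x) = (x - 3)^2

The characteristic polynomial factors as (x - 3)^4. The minimal polynomial is ∏(x - λ)^{k_λ} where k_λ is the size of the largest Jordan block at λ.

For λ = 3: rank(A - 3I) = 1, and the largest Jordan block has size 2 (the smallest k with rank((A - 3I)^k) = rank((A - 3I)^(k+1))).

So m_A(x) = (x - 3)^2.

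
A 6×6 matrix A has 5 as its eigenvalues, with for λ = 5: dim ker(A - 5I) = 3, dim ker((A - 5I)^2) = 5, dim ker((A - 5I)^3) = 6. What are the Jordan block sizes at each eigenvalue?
λ = 5: successive nullity increments [3, 2, 1] count blocks of size ≥ k; block sizes are [3, 2, 1].

Jordan blocks: (5, 3), (5, 2), (5, 1)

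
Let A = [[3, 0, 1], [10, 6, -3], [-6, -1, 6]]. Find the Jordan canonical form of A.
J = [[5, 1, 0], [0, 5, 1], [0, 0, 5]]

The characteristic polynomial is det(xI - A) = (x - 5)^3, so the eigenvalues are 5 (algebraic multiplicity 3).

For λ = 5: rank(A - 5I) = 2, rank((A - 5I)^2) = 1, rank((A - 5I)^3) = 0. The eigenspace has dimension 3 - 2 = 1, so there is 1 Jordan block; the rank sequence gives block sizes [3].

Assembling the blocks gives the Jordan form J above.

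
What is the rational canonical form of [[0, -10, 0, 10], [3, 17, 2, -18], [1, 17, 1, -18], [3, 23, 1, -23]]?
The invariant factors of A (the non-unit diagonal entries of the Smith normal form of xI - A over ℚ[x]) are (x - 1)(x + 5)(x^2 + x + 2), each dividing the next. The characteristic polynomial is their product, (x - 1)(x + 5)(x^2 + x + 2).

The rational canonical form is the block-diagonal matrix of companion matrices C(f_i):
R = [[0, 0, 0, 10], [1, 0, 0, -3], [0, 1, 0, -1], [0, 0, 1, -5]].

Note the characteristic polynomial does not split into linear factors over ℚ, so A has no Jordan form over ℚ; the rational canonical form exists over any field.

R = [[0, 0, 0, 10], [1, 0, 0, -3], [0, 1, 0, -1], [0, 0, 1, -5]]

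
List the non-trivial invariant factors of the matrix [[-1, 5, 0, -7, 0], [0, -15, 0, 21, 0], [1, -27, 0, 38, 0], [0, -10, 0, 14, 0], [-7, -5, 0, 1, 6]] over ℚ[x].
The Jordan structure of A has elementary divisors (x + 1)^2, x^2, (x - 6). Arranging the block sizes at each eigenvalue in decreasing order and taking row products gives the invariant factors.

Invariant factors (smallest first, each dividing the next): x^2(x - 6)(x + 1)^2.

Check: the last factor x^2(x - 6)(x + 1)^2 is the minimal polynomial, and the product x^2(x - 6)(x + 1)^2 is the characteristic polynomial.

x^2(x - 6)(x + 1)^2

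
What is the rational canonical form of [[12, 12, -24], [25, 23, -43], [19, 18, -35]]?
R = [[0, 0, 12], [1, 0, 19], [0, 1, 0]]

The invariant factors of A (the non-unit diagonal entries of the Smith normal form of xI - A over ℚ[x]) are (x + 4)(x^2 - 4x - 3), each dividing the next. The characteristic polynomial is their product, (x + 4)(x^2 - 4x - 3).

The rational canonical form is the block-diagonal matrix of companion matrices C(f_i):
R = [[0, 0, 12], [1, 0, 19], [0, 1, 0]].

Note the characteristic polynomial does not split into linear factors over ℚ, so A has no Jordan form over ℚ; the rational canonical form exists over any field.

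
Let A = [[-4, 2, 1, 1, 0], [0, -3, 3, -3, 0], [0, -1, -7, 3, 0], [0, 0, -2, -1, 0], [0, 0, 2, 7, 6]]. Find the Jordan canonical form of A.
The characteristic polynomial is det(xI - A) = (x - 6)(x + 3)(x + 4)^3, so the eigenvalues are -4 (algebraic multiplicity 3), -3 (algebraic multiplicity 1), 6 (algebraic multiplicity 1).

For λ = -4: rank(A + 4I) = 4, rank((A + 4I)^2) = 3, rank((A + 4I)^3) = 2. The eigenspace has dimension 5 - 4 = 1, so there is 1 Jordan block; the rank sequence gives block sizes [3].

For λ = -3: algebraic multiplicity 1 gives one 1×1 block.

For λ = 6: algebraic multiplicity 1 gives one 1×1 block.

Assembling the blocks gives the Jordan form J above.

J = [[-4, 1, 0, 0, 0], [0, -4, 1, 0, 0], [0, 0, -4, 0, 0], [0, 0, 0, -3, 0], [0, 0, 0, 0, 6]]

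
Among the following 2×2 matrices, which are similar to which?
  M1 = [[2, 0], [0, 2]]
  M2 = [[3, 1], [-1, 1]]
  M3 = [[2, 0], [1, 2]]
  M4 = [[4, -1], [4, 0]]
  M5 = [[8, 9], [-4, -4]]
Characteristic polynomials: χ_{M1} = (x - 2)^2, χ_{M2} = (x - 2)^2, χ_{M3} = (x - 2)^2, χ_{M4} = (x - 2)^2, χ_{M5} = (x - 2)^2.

{M1}: invariant factors x - 2, x - 2.

{M2, M3, M4, M5}: invariant factors (x - 2)^2.

Matrices are similar if and only if their invariant-factor lists agree; the partition into similarity classes is {M1}, {M2, M3, M4, M5}.

2 classes: {M1}, {M2, M3, M4, M5}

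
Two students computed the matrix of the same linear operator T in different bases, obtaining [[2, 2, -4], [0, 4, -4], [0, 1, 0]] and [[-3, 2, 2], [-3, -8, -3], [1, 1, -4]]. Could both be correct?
No.

trace(A) = 6 but trace(B) = -15. The trace is a similarity invariant, so A and B are not similar.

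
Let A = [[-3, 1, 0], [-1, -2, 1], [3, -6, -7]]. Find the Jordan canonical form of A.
The characteristic polynomial is det(xI - A) = (x + 4)^3, so the eigenvalues are -4 (algebraic multiplicity 3).

For λ = -4: rank(A + 4I) = 2, rank((A + 4I)^2) = 1, rank((A + 4I)^3) = 0. The eigenspace has dimension 3 - 2 = 1, so there is 1 Jordan block; the rank sequence gives block sizes [3].

Assembling the blocks gives the Jordan form J above.

J = [[-4, 1, 0], [0, -4, 1], [0, 0, -4]]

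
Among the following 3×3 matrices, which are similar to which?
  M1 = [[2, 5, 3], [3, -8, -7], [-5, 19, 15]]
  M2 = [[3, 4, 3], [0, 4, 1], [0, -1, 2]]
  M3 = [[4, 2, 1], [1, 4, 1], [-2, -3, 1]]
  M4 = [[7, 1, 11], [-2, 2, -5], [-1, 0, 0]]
1 class: {M1, M2, M3, M4}

Characteristic polynomials: χ_{M1} = (x - 3)^3, χ_{M2} = (x - 3)^3, χ_{M3} = (x - 3)^3, χ_{M4} = (x - 3)^3.

{M1, M2, M3, M4}: invariant factors (x - 3)^3.

Matrices are similar if and only if their invariant-factor lists agree; the partition into similarity classes is {M1, M2, M3, M4}.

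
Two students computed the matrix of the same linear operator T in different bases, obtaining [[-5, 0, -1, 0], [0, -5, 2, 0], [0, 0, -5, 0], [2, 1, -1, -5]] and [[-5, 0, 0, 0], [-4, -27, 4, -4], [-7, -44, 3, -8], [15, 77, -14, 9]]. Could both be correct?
Two matrices over a field are similar if and only if they have the same invariant factors.

Both A and B have characteristic polynomial (x + 5)^4 and minimal polynomial (x + 5)^2. Computing further, both have invariant factors (x + 5)^2, (x + 5)^2. Hence A and B are similar.

Yes.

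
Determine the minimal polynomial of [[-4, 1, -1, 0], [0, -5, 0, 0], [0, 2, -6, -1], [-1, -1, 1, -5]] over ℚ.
m_A(x) = (x + 5)^3

The characteristic polynomial factors as (x + 5)^4. The minimal polynomial is ∏(x - λ)^{k_λ} where k_λ is the size of the largest Jordan block at λ.

For λ = -5: rank(A + 5I) = 2, and the largest Jordan block has size 3 (the smallest k with rank((A + 5I)^k) = rank((A + 5I)^(k+1))).

So m_A(x) = (x + 5)^3.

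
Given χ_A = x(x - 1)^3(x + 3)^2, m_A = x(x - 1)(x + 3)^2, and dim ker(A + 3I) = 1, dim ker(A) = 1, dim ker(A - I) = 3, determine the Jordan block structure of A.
Jordan blocks: (-3, 2), (0, 1), (1, 1), (1, 1), (1, 1)

λ = -3: algebraic multiplicity 2 (exponent in χ_A), largest block size 2 (exponent in m_A), 1 block (geometric multiplicity). This forces block sizes [2].
λ = 0: algebraic multiplicity 1 (exponent in χ_A), largest block size 1 (exponent in m_A), 1 block (geometric multiplicity). This forces block sizes [1].
λ = 1: algebraic multiplicity 3 (exponent in χ_A), largest block size 1 (exponent in m_A), 3 blocks (geometric multiplicity). These force block sizes [1, 1, 1].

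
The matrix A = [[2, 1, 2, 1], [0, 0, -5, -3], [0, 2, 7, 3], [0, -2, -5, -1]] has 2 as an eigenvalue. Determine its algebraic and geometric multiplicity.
The characteristic polynomial is (x - 2)^4, so the factor x - 2 appears with exponent 4: the algebraic multiplicity is 4.

rank(A - 2I) = 2, so the eigenspace has dimension 4 - 2 = 2: the geometric multiplicity is 2.

Since 2 < 4, A is not diagonalizable.

algebraic multiplicity 4, geometric multiplicity 2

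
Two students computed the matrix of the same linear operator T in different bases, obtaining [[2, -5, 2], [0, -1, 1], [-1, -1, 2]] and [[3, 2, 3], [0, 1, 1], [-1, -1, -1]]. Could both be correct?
Yes.

Two matrices over a field are similar if and only if they have the same invariant factors.

Both A and B have characteristic polynomial (x - 1)^3 and minimal polynomial (x - 1)^3. Computing further, both have invariant factors (x - 1)^3. Hence A and B are similar.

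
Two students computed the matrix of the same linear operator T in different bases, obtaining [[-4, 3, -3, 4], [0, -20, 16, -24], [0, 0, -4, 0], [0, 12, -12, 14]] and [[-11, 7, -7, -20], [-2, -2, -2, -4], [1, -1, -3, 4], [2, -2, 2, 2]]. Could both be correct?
Two matrices over a field are similar if and only if they have the same invariant factors.

Both A and B have characteristic polynomial (x + 2)(x + 4)^3 and minimal polynomial (x + 2)(x + 4)^2. Computing further, both have invariant factors x + 4, (x + 2)(x + 4)^2. Hence A and B are similar.

Yes.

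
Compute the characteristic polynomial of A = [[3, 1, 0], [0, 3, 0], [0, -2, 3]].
xI - A = [[x - 3, -1, 0], [0, x - 3, 0], [0, 2, x - 3]].

Expanding det(xI - A) along the first row:
det(xI - A) = + (x - 3)·det([[x - 3, 0], [2, x - 3]]) - (-1)·det([[0, 0], [0, x - 3]]) + (0)·det([[0, x - 3], [0, 2]]).

Evaluating gives χ_A(x) = x^3 - 9x^2 + 27x - 27 = (x - 3)^3.

χ_A(x) = (x - 3)^3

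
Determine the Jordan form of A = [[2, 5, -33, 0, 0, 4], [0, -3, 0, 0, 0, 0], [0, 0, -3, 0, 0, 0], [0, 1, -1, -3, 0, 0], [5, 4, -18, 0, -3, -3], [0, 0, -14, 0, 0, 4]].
J = [[-3, 1, 0, 0, 0, 0], [0, -3, 0, 0, 0, 0], [0, 0, -3, 0, 0, 0], [0, 0, 0, -3, 0, 0], [0, 0, 0, 0, 2, 0], [0, 0, 0, 0, 0, 4]]

The characteristic polynomial is det(xI - A) = (x - 4)(x - 2)(x + 3)^4, so the eigenvalues are -3 (algebraic multiplicity 4), 2 (algebraic multiplicity 1), 4 (algebraic multiplicity 1).

For λ = -3: rank(A + 3I) = 3, rank((A + 3I)^2) = 2. The eigenspace has dimension 6 - 3 = 3, so there are 3 Jordan blocks; the rank sequence gives block sizes [2, 1, 1].

For λ = 2: algebraic multiplicity 1 gives one 1×1 block.

For λ = 4: algebraic multiplicity 1 gives one 1×1 block.

Assembling the blocks gives the Jordan form J above.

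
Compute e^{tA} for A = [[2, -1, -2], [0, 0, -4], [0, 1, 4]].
e^{tA} = [[e^{2*t}, -t*e^{2*t}, -2*t*e^{2*t}], [0, (1 - 2*t)*e^{2*t}, -4*t*e^{2*t}], [0, t*e^{2*t}, (2*t + 1)*e^{2*t}]]

A has Jordan form J = [[2, 1, 0], [0, 2, 0], [0, 0, 2]] with A = PJP^{-1}, so e^{tA} = P e^{tJ} P^{-1}.

For a Jordan block J_k(λ), e^{tJ_k(λ)} = e^{λt} · (I + tN + t^2 N^2/2! + ... + t^{k-1} N^{k-1}/(k-1)!) where N is the nilpotent superdiagonal part.

Assembling the blocks and conjugating back gives the entries of e^{tA} as shown above.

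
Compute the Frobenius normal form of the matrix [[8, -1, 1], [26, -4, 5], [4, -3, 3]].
R = [[0, 0, 20], [1, 0, -17], [0, 1, 7]]

The invariant factors of A (the non-unit diagonal entries of the Smith normal form of xI - A over ℚ[x]) are (x - 4)(x^2 - 3x + 5), each dividing the next. The characteristic polynomial is their product, (x - 4)(x^2 - 3x + 5).

The rational canonical form is the block-diagonal matrix of companion matrices C(f_i):
R = [[0, 0, 20], [1, 0, -17], [0, 1, 7]].

Note the characteristic polynomial does not split into linear factors over ℚ, so A has no Jordan form over ℚ; the rational canonical form exists over any field.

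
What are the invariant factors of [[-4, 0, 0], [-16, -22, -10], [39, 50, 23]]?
The Jordan structure of A has elementary divisors (x + 4), (x + 2), (x - 3). Arranging the block sizes at each eigenvalue in decreasing order and taking row products gives the invariant factors.

Invariant factors (smallest first, each dividing the next): (x - 3)(x + 2)(x + 4).

Check: the last factor (x - 3)(x + 2)(x + 4) is the minimal polynomial, and the product (x - 3)(x + 2)(x + 4) is the characteristic polynomial.

(x - 3)(x + 2)(x + 4)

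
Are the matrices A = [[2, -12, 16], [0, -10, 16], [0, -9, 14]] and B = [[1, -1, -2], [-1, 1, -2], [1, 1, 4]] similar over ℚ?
Yes.

Two matrices over a field are similar if and only if they have the same invariant factors.

Both A and B have characteristic polynomial (x - 2)^3 and minimal polynomial (x - 2)^2. Computing further, both have invariant factors x - 2, (x - 2)^2. Hence A and B are similar.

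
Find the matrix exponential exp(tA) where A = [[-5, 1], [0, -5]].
A has Jordan form J = [[-5, 1], [0, -5]] with A = PJP^{-1}, so e^{tA} = P e^{tJ} P^{-1}.

For a Jordan block J_k(λ), e^{tJ_k(λ)} = e^{λt} · (I + tN + t^2 N^2/2! + ... + t^{k-1} N^{k-1}/(k-1)!) where N is the nilpotent superdiagonal part.

Assembling the blocks and conjugating back gives the entries of e^{tA} as shown above.

e^{tA} = [[e^{-5*t}, t*e^{-5*t}], [0, e^{-5*t}]]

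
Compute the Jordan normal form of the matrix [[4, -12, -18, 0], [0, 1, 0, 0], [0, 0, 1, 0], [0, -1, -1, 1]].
J = [[1, 1, 0, 0], [0, 1, 0, 0], [0, 0, 1, 0], [0, 0, 0, 4]]

The characteristic polynomial is det(xI - A) = (x - 4)(x - 1)^3, so the eigenvalues are 1 (algebraic multiplicity 3), 4 (algebraic multiplicity 1).

For λ = 1: rank(A - I) = 2, rank((A - I)^2) = 1. The eigenspace has dimension 4 - 2 = 2, so there are 2 Jordan blocks; the rank sequence gives block sizes [2, 1].

For λ = 4: algebraic multiplicity 1 gives one 1×1 block.

Assembling the blocks gives the Jordan form J above.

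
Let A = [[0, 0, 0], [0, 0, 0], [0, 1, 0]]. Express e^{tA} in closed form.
e^{tA} = [[1, 0, 0], [0, 1, 0], [0, t, 1]]

A has Jordan form J = [[0, 1, 0], [0, 0, 0], [0, 0, 0]] with A = PJP^{-1}, so e^{tA} = P e^{tJ} P^{-1}.

For a Jordan block J_k(λ), e^{tJ_k(λ)} = e^{λt} · (I + tN + t^2 N^2/2! + ... + t^{k-1} N^{k-1}/(k-1)!) where N is the nilpotent superdiagonal part.

Assembling the blocks and conjugating back gives the entries of e^{tA} as shown above.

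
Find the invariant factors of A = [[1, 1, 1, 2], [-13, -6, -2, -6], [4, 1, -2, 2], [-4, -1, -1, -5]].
The Jordan structure of A has elementary divisors (x + 3)^3, (x + 3). Arranging the block sizes at each eigenvalue in decreasing order and taking row products gives the invariant factors.

Invariant factors (smallest first, each dividing the next): x + 3, (x + 3)^3.

Check: the last factor (x + 3)^3 is the minimal polynomial, and the product (x + 3)^4 is the characteristic polynomial.

x + 3, (x + 3)^3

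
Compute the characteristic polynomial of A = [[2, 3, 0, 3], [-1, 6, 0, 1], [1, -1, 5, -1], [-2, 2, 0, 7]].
χ_A(x) = (x - 5)^4

xI - A = [[x - 2, -3, 0, -3], [1, x - 6, 0, -1], [-1, 1, x - 5, 1], [2, -2, 0, x - 7]].

Expanding det(xI - A) along the first row:
det(xI - A) = + (x - 2)·det([[x - 6, 0, -1], [1, x - 5, 1], [-2, 0, x - 7]]) - (-3)·det([[1, 0, -1], [-1, x - 5, 1], [2, 0, x - 7]]) + (0)·det([[1, x - 6, -1], [-1, 1, 1], [2, -2, x - 7]]) - (-3)·det([[1, x - 6, 0], [-1, 1, x - 5], [2, -2, 0]]).

Evaluating gives χ_A(x) = x^4 - 20x^3 + 150x^2 - 500x + 625 = (x - 5)^4.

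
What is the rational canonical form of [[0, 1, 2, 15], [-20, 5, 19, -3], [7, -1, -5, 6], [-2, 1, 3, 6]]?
The invariant factors of A (the non-unit diagonal entries of the Smith normal form of xI - A over ℚ[x]) are (x^2 - 3x + 3)^2, each dividing the next. The characteristic polynomial is their product, (x^2 - 3x + 3)^2.

The rational canonical form is the block-diagonal matrix of companion matrices C(f_i):
R = [[0, 0, 0, -9], [1, 0, 0, 18], [0, 1, 0, -15], [0, 0, 1, 6]].

Note the characteristic polynomial does not split into linear factors over ℚ, so A has no Jordan form over ℚ; the rational canonical form exists over any field.

R = [[0, 0, 0, -9], [1, 0, 0, 18], [0, 1, 0, -15], [0, 0, 1, 6]]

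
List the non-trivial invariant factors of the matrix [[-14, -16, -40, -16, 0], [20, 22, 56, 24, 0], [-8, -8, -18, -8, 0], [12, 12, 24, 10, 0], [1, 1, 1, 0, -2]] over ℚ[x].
The Jordan structure of A has elementary divisors (x + 2)^2, (x + 2), (x - 2), (x - 2). Arranging the block sizes at each eigenvalue in decreasing order and taking row products gives the invariant factors.

Invariant factors (smallest first, each dividing the next): (x - 2)(x + 2), (x - 2)(x + 2)^2.

Check: the last factor (x - 2)(x + 2)^2 is the minimal polynomial, and the product (x - 2)^2(x + 2)^3 is the characteristic polynomial.

(x - 2)(x + 2), (x - 2)(x + 2)^2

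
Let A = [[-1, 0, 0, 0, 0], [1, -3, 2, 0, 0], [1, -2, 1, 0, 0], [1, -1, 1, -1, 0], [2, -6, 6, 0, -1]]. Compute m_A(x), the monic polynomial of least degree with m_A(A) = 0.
m_A(x) = (x + 1)^2

The characteristic polynomial factors as (x + 1)^5. The minimal polynomial is ∏(x - λ)^{k_λ} where k_λ is the size of the largest Jordan block at λ.

For λ = -1: rank(A + I) = 2, and the largest Jordan block has size 2 (the smallest k with rank((A + I)^k) = rank((A + I)^(k+1))).

So m_A(x) = (x + 1)^2.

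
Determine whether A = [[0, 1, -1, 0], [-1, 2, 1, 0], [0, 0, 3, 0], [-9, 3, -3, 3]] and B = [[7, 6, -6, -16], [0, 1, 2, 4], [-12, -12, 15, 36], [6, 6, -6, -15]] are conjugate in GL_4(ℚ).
No.

Both have characteristic polynomial (x - 3)^2(x - 1)^2, but the minimal polynomial of A is (x - 3)(x - 1)^2 while the minimal polynomial of B is (x - 3)(x - 1). The minimal polynomial is a similarity invariant, so A and B are not similar.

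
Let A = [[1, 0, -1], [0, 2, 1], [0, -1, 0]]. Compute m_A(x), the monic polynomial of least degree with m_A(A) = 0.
The characteristic polynomial factors as (x - 1)^3. The minimal polynomial is ∏(x - λ)^{k_λ} where k_λ is the size of the largest Jordan block at λ.

For λ = 1: rank(A - I) = 2, and the largest Jordan block has size 3 (the smallest k with rank((A - I)^k) = rank((A - I)^(k+1))).

So m_A(x) = (x - 1)^3.

m_A(x) = (x - 1)^3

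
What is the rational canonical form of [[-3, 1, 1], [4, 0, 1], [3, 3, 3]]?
R = [[0, 0, 12], [1, 0, 19], [0, 1, 0]]

The invariant factors of A (the non-unit diagonal entries of the Smith normal form of xI - A over ℚ[x]) are (x + 4)(x^2 - 4x - 3), each dividing the next. The characteristic polynomial is their product, (x + 4)(x^2 - 4x - 3).

The rational canonical form is the block-diagonal matrix of companion matrices C(f_i):
R = [[0, 0, 12], [1, 0, 19], [0, 1, 0]].

Note the characteristic polynomial does not split into linear factors over ℚ, so A has no Jordan form over ℚ; the rational canonical form exists over any field.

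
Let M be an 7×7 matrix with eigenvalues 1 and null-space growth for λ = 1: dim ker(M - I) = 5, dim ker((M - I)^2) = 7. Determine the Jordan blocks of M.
λ = 1: successive nullity increments [5, 2] count blocks of size ≥ k; block sizes are [2, 2, 1, 1, 1].

Jordan blocks: (1, 2), (1, 2), (1, 1), (1, 1), (1, 1)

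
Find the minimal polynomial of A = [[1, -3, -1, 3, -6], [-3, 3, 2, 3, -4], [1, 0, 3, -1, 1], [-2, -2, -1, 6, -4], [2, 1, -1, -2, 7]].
The characteristic polynomial factors as (x - 4)^5. The minimal polynomial is ∏(x - λ)^{k_λ} where k_λ is the size of the largest Jordan block at λ.

For λ = 4: rank(A - 4I) = 3, and the largest Jordan block has size 3 (the smallest k with rank((A - 4I)^k) = rank((A - 4I)^(k+1))).

So m_A(x) = (x - 4)^3.

m_A(x) = (x - 4)^3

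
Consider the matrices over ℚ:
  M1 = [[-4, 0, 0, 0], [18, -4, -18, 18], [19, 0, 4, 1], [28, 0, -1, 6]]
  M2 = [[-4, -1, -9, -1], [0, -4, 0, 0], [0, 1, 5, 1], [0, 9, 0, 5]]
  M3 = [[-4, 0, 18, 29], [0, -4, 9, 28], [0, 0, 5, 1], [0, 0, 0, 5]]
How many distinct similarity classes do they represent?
Characteristic polynomials: χ_{M1} = (x - 5)^2(x + 4)^2, χ_{M2} = (x - 5)^2(x + 4)^2, χ_{M3} = (x - 5)^2(x + 4)^2.

{M1, M2, M3}: invariant factors x + 4, (x - 5)^2(x + 4).

Matrices are similar if and only if their invariant-factor lists agree; the partition into similarity classes is {M1, M2, M3}.

1 class: {M1, M2, M3}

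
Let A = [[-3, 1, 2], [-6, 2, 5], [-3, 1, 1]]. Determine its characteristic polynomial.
xI - A = [[x + 3, -1, -2], [6, x - 2, -5], [3, -1, x - 1]].

Expanding det(xI - A) along the first row:
det(xI - A) = + (x + 3)·det([[x - 2, -5], [-1, x - 1]]) - (-1)·det([[6, -5], [3, x - 1]]) + (-2)·det([[6, x - 2], [3, -1]]).

Evaluating gives χ_A(x) = x^3.

χ_A(x) = x^3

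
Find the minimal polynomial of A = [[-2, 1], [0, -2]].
m_A(x) = (x + 2)^2

The characteristic polynomial factors as (x + 2)^2. The minimal polynomial is ∏(x - λ)^{k_λ} where k_λ is the size of the largest Jordan block at λ.

For λ = -2: rank(A + 2I) = 1, and the largest Jordan block has size 2 (the smallest k with rank((A + 2I)^k) = rank((A + 2I)^(k+1))).

So m_A(x) = (x + 2)^2.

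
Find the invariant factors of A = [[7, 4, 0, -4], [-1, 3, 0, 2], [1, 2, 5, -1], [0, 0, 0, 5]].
(x - 5)^2, (x - 5)^2

The Jordan structure of A has elementary divisors (x - 5)^2, (x - 5)^2. Arranging the block sizes at each eigenvalue in decreasing order and taking row products gives the invariant factors.

Invariant factors (smallest first, each dividing the next): (x - 5)^2, (x - 5)^2.

Check: the last factor (x - 5)^2 is the minimal polynomial, and the product (x - 5)^4 is the characteristic polynomial.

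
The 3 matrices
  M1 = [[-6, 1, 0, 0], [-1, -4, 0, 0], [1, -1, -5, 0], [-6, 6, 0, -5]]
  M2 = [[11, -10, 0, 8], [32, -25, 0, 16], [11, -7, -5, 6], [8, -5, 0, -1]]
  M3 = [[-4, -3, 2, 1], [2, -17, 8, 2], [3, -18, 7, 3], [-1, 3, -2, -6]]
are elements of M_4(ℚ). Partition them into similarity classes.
Characteristic polynomials: χ_{M1} = (x + 5)^4, χ_{M2} = (x + 5)^4, χ_{M3} = (x + 5)^4.

{M1}: invariant factors x + 5, x + 5, (x + 5)^2.

{M2, M3}: invariant factors (x + 5)^2, (x + 5)^2.

Matrices are similar if and only if their invariant-factor lists agree; the partition into similarity classes is {M1}, {M2, M3}.

2 classes: {M1}, {M2, M3}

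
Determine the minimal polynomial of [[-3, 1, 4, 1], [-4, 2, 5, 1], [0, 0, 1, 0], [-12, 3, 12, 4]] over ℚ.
m_A(x) = (x - 1)^3

The characteristic polynomial factors as (x - 1)^4. The minimal polynomial is ∏(x - λ)^{k_λ} where k_λ is the size of the largest Jordan block at λ.

For λ = 1: rank(A - I) = 2, and the largest Jordan block has size 3 (the smallest k with rank((A - I)^k) = rank((A - I)^(k+1))).

So m_A(x) = (x - 1)^3.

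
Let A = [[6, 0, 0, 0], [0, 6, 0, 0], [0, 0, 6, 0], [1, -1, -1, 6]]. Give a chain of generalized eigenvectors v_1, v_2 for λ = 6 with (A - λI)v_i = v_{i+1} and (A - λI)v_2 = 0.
We seek v_1 ∈ ker((A - 6I)^2) \ ker(A - 6I), then set v_{i+1} = (A - 6I) v_i.

One such chain is v_1 = [[1, 2, 0, -1]]^T, v_2 = [[0, 0, 0, -1]]^T. Check: (A - 6I) v_2 = [[0, 0, 0, 0]]^T = 0.

v_1 = [[1, 2, 0, -1]]^T, v_2 = [[0, 0, 0, -1]]^T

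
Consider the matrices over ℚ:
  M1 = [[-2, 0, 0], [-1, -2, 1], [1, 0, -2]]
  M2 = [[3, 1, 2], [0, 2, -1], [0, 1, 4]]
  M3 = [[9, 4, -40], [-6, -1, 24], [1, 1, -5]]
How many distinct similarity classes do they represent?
Characteristic polynomials: χ_{M1} = (x + 2)^3, χ_{M2} = (x - 3)^3, χ_{M3} = (x - 5)(x + 1)^2.

{M1}: invariant factors (x + 2)^3.

{M2}: invariant factors (x - 3)^3.

{M3}: invariant factors (x - 5)(x + 1)^2.

Matrices are similar if and only if their invariant-factor lists agree; the partition into similarity classes is {M1}, {M2}, {M3}.

3 classes: {M1}, {M2}, {M3}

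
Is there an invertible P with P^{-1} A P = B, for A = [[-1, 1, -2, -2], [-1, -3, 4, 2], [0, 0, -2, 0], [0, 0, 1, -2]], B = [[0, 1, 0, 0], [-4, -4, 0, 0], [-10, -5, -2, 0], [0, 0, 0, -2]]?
Both have characteristic polynomial (x + 2)^4 and minimal polynomial (x + 2)^2. But rank(A + 2I) = 2 for A while rank(B + 2I) = 1 for B, so the number of Jordan blocks at λ = -2 differs. A and B are not similar.

No.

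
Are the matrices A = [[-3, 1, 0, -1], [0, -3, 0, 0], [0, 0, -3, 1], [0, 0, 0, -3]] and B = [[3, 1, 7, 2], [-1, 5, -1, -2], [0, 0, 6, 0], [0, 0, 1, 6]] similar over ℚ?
trace(A) = -12 but trace(B) = 20. The trace is a similarity invariant, so A and B are not similar.

No.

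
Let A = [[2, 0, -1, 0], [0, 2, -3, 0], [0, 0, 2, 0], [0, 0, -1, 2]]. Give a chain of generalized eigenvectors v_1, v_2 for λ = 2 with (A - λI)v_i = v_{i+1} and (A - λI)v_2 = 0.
v_1 = [[0, -1, 1, 0]]^T, v_2 = [[-1, -3, 0, -1]]^T

We seek v_1 ∈ ker((A - 2I)^2) \ ker(A - 2I), then set v_{i+1} = (A - 2I) v_i.

One such chain is v_1 = [[0, -1, 1, 0]]^T, v_2 = [[-1, -3, 0, -1]]^T. Check: (A - 2I) v_2 = [[0, 0, 0, 0]]^T = 0.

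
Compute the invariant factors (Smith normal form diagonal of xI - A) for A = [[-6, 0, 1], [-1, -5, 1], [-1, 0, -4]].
x + 5, (x + 5)^2

The Jordan structure of A has elementary divisors (x + 5)^2, (x + 5). Arranging the block sizes at each eigenvalue in decreasing order and taking row products gives the invariant factors.

Invariant factors (smallest first, each dividing the next): x + 5, (x + 5)^2.

Check: the last factor (x + 5)^2 is the minimal polynomial, and the product (x + 5)^3 is the characteristic polynomial.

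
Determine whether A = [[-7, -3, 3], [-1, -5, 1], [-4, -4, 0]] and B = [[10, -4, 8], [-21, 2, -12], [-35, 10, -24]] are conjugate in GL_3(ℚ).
Yes.

Two matrices over a field are similar if and only if they have the same invariant factors.

Both A and B have characteristic polynomial (x + 4)^3 and minimal polynomial (x + 4)^2. Computing further, both have invariant factors x + 4, (x + 4)^2. Hence A and B are similar.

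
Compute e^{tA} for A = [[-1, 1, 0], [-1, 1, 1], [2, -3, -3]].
e^{tA} = [[(2 - t^2)*e^{-t}/2, t*(t + 1)*e^{-t}, t^2*e^{-t}/2], [-t*e^{-t}, (2*t + 1)*e^{-t}, t*e^{-t}], [t*(4 - t)*e^{-t}/2, t*(t - 3)*e^{-t}, (t^2 - 4*t + 2)*e^{-t}/2]]

A has Jordan form J = [[-1, 1, 0], [0, -1, 1], [0, 0, -1]] with A = PJP^{-1}, so e^{tA} = P e^{tJ} P^{-1}.

For a Jordan block J_k(λ), e^{tJ_k(λ)} = e^{λt} · (I + tN + t^2 N^2/2! + ... + t^{k-1} N^{k-1}/(k-1)!) where N is the nilpotent superdiagonal part.

Assembling the blocks and conjugating back gives the entries of e^{tA} as shown above.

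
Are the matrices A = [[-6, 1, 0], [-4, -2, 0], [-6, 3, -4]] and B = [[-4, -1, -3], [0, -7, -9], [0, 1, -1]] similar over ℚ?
Yes.

Two matrices over a field are similar if and only if they have the same invariant factors.

Both A and B have characteristic polynomial (x + 4)^3 and minimal polynomial (x + 4)^2. Computing further, both have invariant factors x + 4, (x + 4)^2. Hence A and B are similar.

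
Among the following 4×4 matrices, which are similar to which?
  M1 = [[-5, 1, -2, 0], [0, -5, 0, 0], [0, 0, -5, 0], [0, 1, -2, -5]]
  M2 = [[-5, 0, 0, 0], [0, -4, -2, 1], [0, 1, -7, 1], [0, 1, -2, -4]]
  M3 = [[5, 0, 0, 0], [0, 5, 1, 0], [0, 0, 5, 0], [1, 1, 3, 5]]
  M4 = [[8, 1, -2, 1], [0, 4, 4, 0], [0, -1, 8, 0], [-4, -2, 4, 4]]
3 classes: {M1, M2}, {M3}, {M4}

Characteristic polynomials: χ_{M1} = (x + 5)^4, χ_{M2} = (x + 5)^4, χ_{M3} = (x - 5)^4, χ_{M4} = (x - 6)^4.

{M1, M2}: invariant factors x + 5, x + 5, (x + 5)^2.

{M3}: invariant factors x - 5, (x - 5)^3.

{M4}: invariant factors (x - 6)^2, (x - 6)^2.

Matrices are similar if and only if their invariant-factor lists agree; the partition into similarity classes is {M1, M2}, {M3}, {M4}.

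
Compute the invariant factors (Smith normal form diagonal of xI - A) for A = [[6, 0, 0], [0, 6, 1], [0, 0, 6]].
x - 6, (x - 6)^2

The Jordan structure of A has elementary divisors (x - 6)^2, (x - 6). Arranging the block sizes at each eigenvalue in decreasing order and taking row products gives the invariant factors.

Invariant factors (smallest first, each dividing the next): x - 6, (x - 6)^2.

Check: the last factor (x - 6)^2 is the minimal polynomial, and the product (x - 6)^3 is the characteristic polynomial.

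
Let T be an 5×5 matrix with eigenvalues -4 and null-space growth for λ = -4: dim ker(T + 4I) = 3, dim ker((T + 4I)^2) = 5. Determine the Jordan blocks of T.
λ = -4: successive nullity increments [3, 2] count blocks of size ≥ k; block sizes are [2, 2, 1].

Jordan blocks: (-4, 2), (-4, 2), (-4, 1)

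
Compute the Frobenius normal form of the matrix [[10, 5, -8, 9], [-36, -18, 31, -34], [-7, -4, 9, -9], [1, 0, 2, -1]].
The invariant factors of A (the non-unit diagonal entries of the Smith normal form of xI - A over ℚ[x]) are (x^2 + 2)^2, each dividing the next. The characteristic polynomial is their product, (x^2 + 2)^2.

The rational canonical form is the block-diagonal matrix of companion matrices C(f_i):
R = [[0, 0, 0, -4], [1, 0, 0, 0], [0, 1, 0, -4], [0, 0, 1, 0]].

Note the characteristic polynomial does not split into linear factors over ℚ, so A has no Jordan form over ℚ; the rational canonical form exists over any field.

R = [[0, 0, 0, -4], [1, 0, 0, 0], [0, 1, 0, -4], [0, 0, 1, 0]]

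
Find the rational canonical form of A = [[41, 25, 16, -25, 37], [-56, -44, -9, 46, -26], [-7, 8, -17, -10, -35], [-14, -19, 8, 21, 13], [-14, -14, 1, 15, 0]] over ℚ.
R = [[0, -5, 0, 0, 0], [1, 1, 0, 0, 0], [0, 0, 0, 0, -5], [0, 0, 1, 0, -4], [0, 0, 0, 1, 0]]

The invariant factors of A (the non-unit diagonal entries of the Smith normal form of xI - A over ℚ[x]) are x^2 - x + 5, (x + 1)(x^2 - x + 5), each dividing the next. The characteristic polynomial is their product, (x + 1)(x^2 - x + 5)^2.

The rational canonical form is the block-diagonal matrix of companion matrices C(f_i):
R = [[0, -5, 0, 0, 0], [1, 1, 0, 0, 0], [0, 0, 0, 0, -5], [0, 0, 1, 0, -4], [0, 0, 0, 1, 0]].

Note the characteristic polynomial does not split into linear factors over ℚ, so A has no Jordan form over ℚ; the rational canonical form exists over any field.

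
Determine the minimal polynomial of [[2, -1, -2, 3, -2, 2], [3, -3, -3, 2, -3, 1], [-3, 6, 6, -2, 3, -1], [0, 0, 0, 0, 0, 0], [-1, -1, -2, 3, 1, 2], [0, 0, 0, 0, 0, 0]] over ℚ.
m_A(x) = x^3(x - 3)

The characteristic polynomial factors as x^4(x - 3)^2. The minimal polynomial is ∏(x - λ)^{k_λ} where k_λ is the size of the largest Jordan block at λ.

For λ = 0: rank(A) = 4, and the largest Jordan block has size 3 (the smallest k with rank(A^k) = rank(A^(k+1))).
For λ = 3: rank(A - 3I) = 4, and the largest Jordan block has size 1 (the smallest k with rank((A - 3I)^k) = rank((A - 3I)^(k+1))).

So m_A(x) = x^3(x - 3).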